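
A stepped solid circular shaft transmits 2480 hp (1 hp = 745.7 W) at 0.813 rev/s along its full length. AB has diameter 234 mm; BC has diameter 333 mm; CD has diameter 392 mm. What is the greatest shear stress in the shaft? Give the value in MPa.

ω = 2π·0.813 = 5.108 rad/s, so T = P/ω = 2480×745.7 / 5.108 = 362000 N·m.
Under the same torque, τ_max = 16T/(πd³) is largest where d is smallest — segment AB (d = 234 mm).
τ_max = 16·362000/(π·(0.234)³) = 1.439×10^8 Pa.

144 MPa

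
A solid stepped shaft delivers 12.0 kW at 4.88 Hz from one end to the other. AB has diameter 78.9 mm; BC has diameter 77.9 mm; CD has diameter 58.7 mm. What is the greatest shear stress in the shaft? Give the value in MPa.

ω = 2π·4.88 = 30.66 rad/s, so T = P/ω = 12.0×10³ / 30.66 = 391.4 N·m.
Under the same torque, τ_max = 16T/(πd³) is largest where d is smallest — segment CD (d = 58.7 mm).
τ_max = 16·391.4/(π·(0.0587)³) = 9.855×10^6 Pa.

9.85 MPa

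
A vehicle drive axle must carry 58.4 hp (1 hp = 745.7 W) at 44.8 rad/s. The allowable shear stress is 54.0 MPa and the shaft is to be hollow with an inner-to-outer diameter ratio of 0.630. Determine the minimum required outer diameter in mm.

47.7 mm

ω = 44.8 rad/s, so T = P/ω = 58.4×745.7 / 44.80 = 972.1 N·m.
For a hollow shaft with d_i/d_o = 0.630: τ_max = 16T/(π d_o³ (1−k⁴)), so d_o = [16T/(π τ_allow (1−k⁴))]^(1/3) = [16·972.1/(π·5.40×10^7·0.8425)]^(1/3) = 0.04774 m.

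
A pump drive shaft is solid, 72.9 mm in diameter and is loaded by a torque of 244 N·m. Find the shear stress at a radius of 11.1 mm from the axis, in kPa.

J = πd⁴/32 = π(0.0729)⁴/32 = 2.773×10^-6 m⁴.
Shear stress varies linearly with radius: τ = T·r/J = 244.0 × 0.0111 / 2.773×10^-6 = 9.768×10^5 Pa.

977 kPa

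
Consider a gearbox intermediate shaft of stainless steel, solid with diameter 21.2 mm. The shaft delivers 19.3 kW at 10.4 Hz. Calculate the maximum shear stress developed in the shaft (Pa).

1.58e8 Pa

ω = 2π·10.4 = 65.35 rad/s, so T = P/ω = 19.3×10³ / 65.35 = 295.4 N·m.
J = πd⁴/32 = π(0.0212)⁴/32 = 1.983×10^-8 m⁴.
τ_max = T·r/J = 295.4 × 0.0106 / 1.983×10^-8 = 1.579×10^8 Pa.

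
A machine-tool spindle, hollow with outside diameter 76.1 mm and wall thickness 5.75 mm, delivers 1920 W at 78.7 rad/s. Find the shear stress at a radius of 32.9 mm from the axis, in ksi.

0.0735 ksi

ω = 78.7 rad/s, so T = P/ω = 1920 / 78.70 = 24.40 N·m.
J = π(d_o⁴ − d_i⁴)/32 = π(0.0761⁴ − 0.0646⁴)/32 = 1.583×10^-6 m⁴.
Shear stress varies linearly with radius: τ = T·r/J = 24.40 × 0.0329 / 1.583×10^-6 = 5.071×10^5 Pa.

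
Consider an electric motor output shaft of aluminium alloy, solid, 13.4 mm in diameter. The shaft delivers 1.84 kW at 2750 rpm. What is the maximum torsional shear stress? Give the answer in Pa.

1.35e7 Pa

ω = 2π·2750/60 = 288.0 rad/s, so T = P/ω = 1.84×10³ / 288.0 = 6.389 N·m.
J = πd⁴/32 = π(0.0134)⁴/32 = 3.165×10^-9 m⁴.
τ_max = T·r/J = 6.389 × 0.00670 / 3.165×10^-9 = 1.352×10^7 Pa.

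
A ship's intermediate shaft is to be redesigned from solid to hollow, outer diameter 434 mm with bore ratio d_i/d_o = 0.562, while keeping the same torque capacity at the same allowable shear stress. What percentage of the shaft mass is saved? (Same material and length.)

26.6 %

Equal τ_max and T ⇒ the solid shaft needs d_s³ = d_o³(1−k⁴), so d_s = 434·(1−0.562⁴)^(1/3) = 419.1 mm.
Area ratio A_h/A_s = d_o²(1−k²)/d_s² = (1−k²)/(1−k⁴)^(2/3) = 0.7338.
Mass saving = 1 − 0.7338 = 26.6 %.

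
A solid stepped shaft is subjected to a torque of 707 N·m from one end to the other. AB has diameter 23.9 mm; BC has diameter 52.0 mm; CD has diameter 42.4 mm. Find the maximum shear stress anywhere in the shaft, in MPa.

264 MPa

Under the same torque, τ_max = 16T/(πd³) is largest where d is smallest — segment AB (d = 23.9 mm).
τ_max = 16·707.0/(π·(0.0239)³) = 2.638×10^8 Pa.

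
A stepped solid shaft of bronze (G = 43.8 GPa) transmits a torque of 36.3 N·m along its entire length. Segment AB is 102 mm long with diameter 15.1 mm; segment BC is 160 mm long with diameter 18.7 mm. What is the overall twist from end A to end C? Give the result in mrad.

27.6 mrad

J_AB = π(0.0151)⁴/32 = 5.10×10^-9 m⁴; J_BC = π(0.0187)⁴/32 = 1.20×10^-8 m⁴.
θ = (T/G)·Σ L_i/J_i = (36.30/43.8×10⁹)·(0.102/5.10×10^-9 + 0.160/1.20×10^-8) = 0.02761 rad.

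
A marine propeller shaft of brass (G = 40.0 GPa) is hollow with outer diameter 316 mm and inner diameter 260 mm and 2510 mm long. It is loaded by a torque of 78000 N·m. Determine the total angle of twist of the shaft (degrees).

0.529°

J = π(d_o⁴ − d_i⁴)/32 = π(0.316⁴ − 0.260⁴)/32 = 5.303×10^-4 m⁴.
θ = T·L/(G·J) = 78000 × 2.51 / (40.0×10⁹ × 5.303×10^-4) = 9.230×10^-3 rad.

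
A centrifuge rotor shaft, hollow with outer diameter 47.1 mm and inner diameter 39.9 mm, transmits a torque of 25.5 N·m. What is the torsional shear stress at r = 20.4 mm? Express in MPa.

2.22 MPa

J = π(d_o⁴ − d_i⁴)/32 = π(0.0471⁴ − 0.0399⁴)/32 = 2.343×10^-7 m⁴.
Shear stress varies linearly with radius: τ = T·r/J = 25.50 × 0.0204 / 2.343×10^-7 = 2.220×10^6 Pa.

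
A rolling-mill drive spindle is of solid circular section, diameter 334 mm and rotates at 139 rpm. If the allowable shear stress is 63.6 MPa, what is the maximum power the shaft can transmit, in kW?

6770 kW

J = πd⁴/32 = π(0.334)⁴/32 = 1.222×10^-3 m⁴.
T_max = τ_allow·J/r = 6.36×10^7 × 1.222×10^-3 / 0.167 = 465300 N·m.
ω = 2π·139/60 = 14.56 rad/s, so P_max = T_max·ω = 6.773×10^6 W.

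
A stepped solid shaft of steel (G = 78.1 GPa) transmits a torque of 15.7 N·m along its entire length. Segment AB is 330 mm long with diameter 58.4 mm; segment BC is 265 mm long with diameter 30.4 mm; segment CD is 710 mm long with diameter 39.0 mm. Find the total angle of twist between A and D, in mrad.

J_AB = π(0.0584)⁴/32 = 1.14×10^-6 m⁴; J_BC = π(0.0304)⁴/32 = 8.38×10^-8 m⁴; J_CD = π(0.0390)⁴/32 = 2.27×10^-7 m⁴.
θ = (T/G)·Σ L_i/J_i = (15.70/78.1×10⁹)·(0.330/1.14×10^-6 + 0.265/8.38×10^-8 + 0.710/2.27×10^-7) = 1.322×10^-3 rad.

1.32 mrad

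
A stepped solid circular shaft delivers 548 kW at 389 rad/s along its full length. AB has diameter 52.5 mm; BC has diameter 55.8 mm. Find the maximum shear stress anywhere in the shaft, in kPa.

49600 kPa

ω = 389 rad/s, so T = P/ω = 548×10³ / 389.0 = 1409 N·m.
Under the same torque, τ_max = 16T/(πd³) is largest where d is smallest — segment AB (d = 52.5 mm).
τ_max = 16·1409/(π·(0.0525)³) = 4.958×10^7 Pa.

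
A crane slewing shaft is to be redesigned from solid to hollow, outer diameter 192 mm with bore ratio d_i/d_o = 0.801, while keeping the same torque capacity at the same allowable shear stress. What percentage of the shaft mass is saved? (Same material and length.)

Equal τ_max and T ⇒ the solid shaft needs d_s³ = d_o³(1−k⁴), so d_s = 192·(1−0.801⁴)^(1/3) = 160.9 mm.
Area ratio A_h/A_s = d_o²(1−k²)/d_s² = (1−k²)/(1−k⁴)^(2/3) = 0.5104.
Mass saving = 1 − 0.5104 = 49.0 %.

49.0 %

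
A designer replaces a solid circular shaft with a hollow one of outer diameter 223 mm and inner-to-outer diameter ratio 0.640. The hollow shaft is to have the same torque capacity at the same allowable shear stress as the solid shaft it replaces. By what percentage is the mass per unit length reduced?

33.3 %

Equal τ_max and T ⇒ the solid shaft needs d_s³ = d_o³(1−k⁴), so d_s = 223·(1−0.640⁴)^(1/3) = 209.8 mm.
Area ratio A_h/A_s = d_o²(1−k²)/d_s² = (1−k²)/(1−k⁴)^(2/3) = 0.6673.
Mass saving = 1 − 0.6673 = 33.3 %.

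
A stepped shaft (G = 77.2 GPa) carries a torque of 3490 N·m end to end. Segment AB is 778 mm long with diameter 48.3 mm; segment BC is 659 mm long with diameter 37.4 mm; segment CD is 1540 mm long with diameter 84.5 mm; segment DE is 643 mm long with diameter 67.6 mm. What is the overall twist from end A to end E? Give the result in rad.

J_AB = π(0.0483)⁴/32 = 5.34×10^-7 m⁴; J_BC = π(0.0374)⁴/32 = 1.92×10^-7 m⁴; J_CD = π(0.0845)⁴/32 = 5.01×10^-6 m⁴; J_DE = π(0.0676)⁴/32 = 2.05×10^-6 m⁴.
θ = (T/G)·Σ L_i/J_i = (3490/77.2×10⁹)·(0.778/5.34×10^-7 + 0.659/1.92×10^-7 + 1.54/5.01×10^-6 + 0.643/2.05×10^-6) = 0.2490 rad.

0.249 rad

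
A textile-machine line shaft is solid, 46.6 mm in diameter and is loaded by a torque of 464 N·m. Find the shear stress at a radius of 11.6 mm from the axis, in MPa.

11.6 MPa

J = πd⁴/32 = π(0.0466)⁴/32 = 4.630×10^-7 m⁴.
Shear stress varies linearly with radius: τ = T·r/J = 464.0 × 0.0116 / 4.630×10^-7 = 1.163×10^7 Pa.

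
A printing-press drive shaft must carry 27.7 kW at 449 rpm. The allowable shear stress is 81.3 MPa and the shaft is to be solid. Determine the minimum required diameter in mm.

33.3 mm

ω = 2π·449/60 = 47.02 rad/s, so T = P/ω = 27.7×10³ / 47.02 = 589.1 N·m.
For a solid shaft τ_max = 16T/(πd³), so d = (16T/(π τ_allow))^(1/3) = (16·589.1/(π·8.13×10^7))^(1/3) = 0.03329 m.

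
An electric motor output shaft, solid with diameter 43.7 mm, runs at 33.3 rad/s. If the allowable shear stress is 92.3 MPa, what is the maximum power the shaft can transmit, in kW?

J = πd⁴/32 = π(0.0437)⁴/32 = 3.580×10^-7 m⁴.
T_max = τ_allow·J/r = 9.23×10^7 × 3.580×10^-7 / 0.0219 = 1512 N·m.
ω = 33.3 rad/s, so P_max = T_max·ω = 5.036×10^4 W.

50.4 kW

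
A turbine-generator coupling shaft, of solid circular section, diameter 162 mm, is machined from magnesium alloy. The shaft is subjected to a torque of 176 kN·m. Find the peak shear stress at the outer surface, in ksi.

30.6 ksi

J = πd⁴/32 = π(0.162)⁴/32 = 6.762×10^-5 m⁴.
τ_max = T·r/J = 176000 × 0.0810 / 6.762×10^-5 = 2.108×10^8 Pa.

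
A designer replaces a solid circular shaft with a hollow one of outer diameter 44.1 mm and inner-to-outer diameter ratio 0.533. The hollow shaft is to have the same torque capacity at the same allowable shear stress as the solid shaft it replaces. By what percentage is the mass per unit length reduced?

24.3 %

Equal τ_max and T ⇒ the solid shaft needs d_s³ = d_o³(1−k⁴), so d_s = 44.1·(1−0.533⁴)^(1/3) = 42.88 mm.
Area ratio A_h/A_s = d_o²(1−k²)/d_s² = (1−k²)/(1−k⁴)^(2/3) = 0.7572.
Mass saving = 1 − 0.7572 = 24.3 %.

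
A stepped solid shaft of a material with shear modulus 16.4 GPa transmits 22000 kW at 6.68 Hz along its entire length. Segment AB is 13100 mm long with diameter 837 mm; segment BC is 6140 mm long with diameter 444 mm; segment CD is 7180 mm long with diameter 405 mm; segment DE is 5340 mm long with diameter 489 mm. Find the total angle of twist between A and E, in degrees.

ω = 2π·6.68 = 41.97 rad/s, so T = P/ω = 22000×10³ / 41.97 = 524200 N·m.
J_AB = π(0.837)⁴/32 = 0.0482 m⁴; J_BC = π(0.444)⁴/32 = 3.82×10^-3 m⁴; J_CD = π(0.405)⁴/32 = 2.64×10^-3 m⁴; J_DE = π(0.489)⁴/32 = 5.61×10^-3 m⁴.
θ = (T/G)·Σ L_i/J_i = (524200/16.4×10⁹)·(13.1/0.0482 + 6.14/3.82×10^-3 + 7.18/2.64×10^-3 + 5.34/5.61×10^-3) = 0.1774 rad.

10.2°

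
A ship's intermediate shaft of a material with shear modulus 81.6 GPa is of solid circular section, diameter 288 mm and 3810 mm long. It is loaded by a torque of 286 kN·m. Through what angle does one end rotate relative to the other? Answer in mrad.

J = πd⁴/32 = π(0.288)⁴/32 = 6.754×10^-4 m⁴.
θ = T·L/(G·J) = 286000 × 3.81 / (81.6×10⁹ × 6.754×10^-4) = 0.01977 rad.

19.8 mrad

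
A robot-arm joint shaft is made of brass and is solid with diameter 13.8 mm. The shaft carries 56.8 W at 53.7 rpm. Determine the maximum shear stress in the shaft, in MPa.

19.6 MPa

ω = 2π·53.7/60 = 5.623 rad/s, so T = P/ω = 56.8 / 5.623 = 10.10 N·m.
J = πd⁴/32 = π(0.0138)⁴/32 = 3.561×10^-9 m⁴.
τ_max = T·r/J = 10.10 × 0.00690 / 3.561×10^-9 = 1.957×10^7 Pa.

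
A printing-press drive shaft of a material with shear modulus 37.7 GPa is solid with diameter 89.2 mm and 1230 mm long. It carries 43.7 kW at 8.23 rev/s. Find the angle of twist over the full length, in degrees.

0.254°

ω = 2π·8.23 = 51.71 rad/s, so T = P/ω = 43.7×10³ / 51.71 = 845.1 N·m.
J = πd⁴/32 = π(0.0892)⁴/32 = 6.215×10^-6 m⁴.
θ = T·L/(G·J) = 845.1 × 1.23 / (37.7×10⁹ × 6.215×10^-6) = 4.436×10^-3 rad.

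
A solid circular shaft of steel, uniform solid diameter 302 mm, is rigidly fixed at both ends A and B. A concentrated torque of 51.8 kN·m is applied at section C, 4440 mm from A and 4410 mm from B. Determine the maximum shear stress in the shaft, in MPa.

4.81 MPa

With uniform GJ and both ends fixed, compatibility θ_AC = θ_CB gives T_A·a = T_B·b, together with T_A + T_B = T₀.
T_A = T₀·b/(a+b) = 51800·4410/8850 = 25810 N·m; T_B = 25990 N·m.
τ in each portion: τ_AC = 4.77×10^6 Pa, τ_CB = 4.81×10^6 Pa; maximum is in CB.
τ_max = T_CB·r/J = 25990·0.151/8.17×10^-4 = 4.805×10^6 Pa.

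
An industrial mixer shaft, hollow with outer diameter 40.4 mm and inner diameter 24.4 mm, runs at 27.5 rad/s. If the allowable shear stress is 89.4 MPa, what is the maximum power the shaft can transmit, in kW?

J = π(d_o⁴ − d_i⁴)/32 = π(0.0404⁴ − 0.0244⁴)/32 = 2.267×10^-7 m⁴.
T_max = τ_allow·J/r = 8.94×10^7 × 2.267×10^-7 / 0.0202 = 1003 N·m.
ω = 27.5 rad/s, so P_max = T_max·ω = 2.760×10^4 W.

27.6 kW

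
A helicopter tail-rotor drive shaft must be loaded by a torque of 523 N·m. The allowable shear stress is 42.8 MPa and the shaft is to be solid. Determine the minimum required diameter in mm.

39.6 mm

For a solid shaft τ_max = 16T/(πd³), so d = (16T/(π τ_allow))^(1/3) = (16·523.0/(π·4.28×10^7))^(1/3) = 0.03963 m.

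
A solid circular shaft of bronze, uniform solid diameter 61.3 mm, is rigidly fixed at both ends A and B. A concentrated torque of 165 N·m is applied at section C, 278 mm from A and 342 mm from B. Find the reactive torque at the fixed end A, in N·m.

With uniform GJ and both ends fixed, compatibility θ_AC = θ_CB gives T_A·a = T_B·b, together with T_A + T_B = T₀.
T_A = T₀·b/(a+b) = 165.0·342/620.0 = 91.02 N·m; T_B = 73.98 N·m.

91.0 N·m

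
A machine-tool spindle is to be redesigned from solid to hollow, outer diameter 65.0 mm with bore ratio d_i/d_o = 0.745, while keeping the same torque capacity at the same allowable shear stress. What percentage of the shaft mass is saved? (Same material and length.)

43.1 %

Equal τ_max and T ⇒ the solid shaft needs d_s³ = d_o³(1−k⁴), so d_s = 65.0·(1−0.745⁴)^(1/3) = 57.49 mm.
Area ratio A_h/A_s = d_o²(1−k²)/d_s² = (1−k²)/(1−k⁴)^(2/3) = 0.5688.
Mass saving = 1 − 0.5688 = 43.1 %.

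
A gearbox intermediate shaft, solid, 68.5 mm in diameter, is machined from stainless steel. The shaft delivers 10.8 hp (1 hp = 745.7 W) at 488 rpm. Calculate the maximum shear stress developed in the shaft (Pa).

2.50e6 Pa

ω = 2π·488/60 = 51.10 rad/s, so T = P/ω = 10.8×745.7 / 51.10 = 157.6 N·m.
J = πd⁴/32 = π(0.0685)⁴/32 = 2.162×10^-6 m⁴.
τ_max = T·r/J = 157.6 × 0.0343 / 2.162×10^-6 = 2.497×10^6 Pa.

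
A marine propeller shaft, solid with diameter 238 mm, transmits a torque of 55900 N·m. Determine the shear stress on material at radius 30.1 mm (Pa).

5.34e6 Pa

J = πd⁴/32 = π(0.238)⁴/32 = 3.150×10^-4 m⁴.
Shear stress varies linearly with radius: τ = T·r/J = 55900 × 0.0301 / 3.150×10^-4 = 5.342×10^6 Pa.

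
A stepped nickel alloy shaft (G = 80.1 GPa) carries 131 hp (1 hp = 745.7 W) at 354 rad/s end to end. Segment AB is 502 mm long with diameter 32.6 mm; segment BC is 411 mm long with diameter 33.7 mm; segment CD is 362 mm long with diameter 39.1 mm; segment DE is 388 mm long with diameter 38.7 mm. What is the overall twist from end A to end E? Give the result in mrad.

38.3 mrad

ω = 354 rad/s, so T = P/ω = 131×745.7 / 354.0 = 276.0 N·m.
J_AB = π(0.0326)⁴/32 = 1.11×10^-7 m⁴; J_BC = π(0.0337)⁴/32 = 1.27×10^-7 m⁴; J_CD = π(0.0391)⁴/32 = 2.29×10^-7 m⁴; J_DE = π(0.0387)⁴/32 = 2.20×10^-7 m⁴.
θ = (T/G)·Σ L_i/J_i = (276.0/80.1×10⁹)·(0.502/1.11×10^-7 + 0.411/1.27×10^-7 + 0.362/2.29×10^-7 + 0.388/2.20×10^-7) = 0.03828 rad.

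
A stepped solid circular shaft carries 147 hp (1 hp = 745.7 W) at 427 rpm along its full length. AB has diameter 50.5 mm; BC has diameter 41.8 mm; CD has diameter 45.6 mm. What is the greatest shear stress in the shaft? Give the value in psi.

24800 psi

ω = 2π·427/60 = 44.72 rad/s, so T = P/ω = 147×745.7 / 44.72 = 2451 N·m.
Under the same torque, τ_max = 16T/(πd³) is largest where d is smallest — segment BC (d = 41.8 mm).
τ_max = 16·2451/(π·(0.0418)³) = 1.709×10^8 Pa.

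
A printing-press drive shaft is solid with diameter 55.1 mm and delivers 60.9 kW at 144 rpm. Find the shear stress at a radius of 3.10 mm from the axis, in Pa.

1.38e7 Pa

ω = 2π·144/60 = 15.08 rad/s, so T = P/ω = 60.9×10³ / 15.08 = 4039 N·m.
J = πd⁴/32 = π(0.0551)⁴/32 = 9.049×10^-7 m⁴.
Shear stress varies linearly with radius: τ = T·r/J = 4039 × 0.00310 / 9.049×10^-7 = 1.384×10^7 Pa.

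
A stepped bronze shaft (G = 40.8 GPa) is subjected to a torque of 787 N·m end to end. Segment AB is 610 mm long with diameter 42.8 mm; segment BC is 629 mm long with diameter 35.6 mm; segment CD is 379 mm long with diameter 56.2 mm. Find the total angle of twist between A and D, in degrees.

6.88°

J_AB = π(0.0428)⁴/32 = 3.29×10^-7 m⁴; J_BC = π(0.0356)⁴/32 = 1.58×10^-7 m⁴; J_CD = π(0.0562)⁴/32 = 9.79×10^-7 m⁴.
θ = (T/G)·Σ L_i/J_i = (787.0/40.8×10⁹)·(0.610/3.29×10^-7 + 0.629/1.58×10^-7 + 0.379/9.79×10^-7) = 0.1201 rad.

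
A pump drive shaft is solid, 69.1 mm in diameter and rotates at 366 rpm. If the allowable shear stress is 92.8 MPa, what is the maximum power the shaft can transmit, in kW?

230 kW

J = πd⁴/32 = π(0.0691)⁴/32 = 2.238×10^-6 m⁴.
T_max = τ_allow·J/r = 9.28×10^7 × 2.238×10^-6 / 0.0345 = 6012 N·m.
ω = 2π·366/60 = 38.33 rad/s, so P_max = T_max·ω = 2.304×10^5 W.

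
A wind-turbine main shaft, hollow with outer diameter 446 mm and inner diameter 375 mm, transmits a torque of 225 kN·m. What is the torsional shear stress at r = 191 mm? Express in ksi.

3.21 ksi

J = π(d_o⁴ − d_i⁴)/32 = π(0.446⁴ − 0.375⁴)/32 = 1.943×10^-3 m⁴.
Shear stress varies linearly with radius: τ = T·r/J = 225000 × 0.191 / 1.943×10^-3 = 2.212×10^7 Pa.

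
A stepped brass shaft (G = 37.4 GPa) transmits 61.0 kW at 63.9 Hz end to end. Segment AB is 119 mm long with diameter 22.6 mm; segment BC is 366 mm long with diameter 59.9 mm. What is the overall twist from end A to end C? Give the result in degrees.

ω = 2π·63.9 = 401.5 rad/s, so T = P/ω = 61.0×10³ / 401.5 = 151.9 N·m.
J_AB = π(0.0226)⁴/32 = 2.56×10^-8 m⁴; J_BC = π(0.0599)⁴/32 = 1.26×10^-6 m⁴.
θ = (T/G)·Σ L_i/J_i = (151.9/37.4×10⁹)·(0.119/2.56×10^-8 + 0.366/1.26×10^-6) = 0.02005 rad.

1.15°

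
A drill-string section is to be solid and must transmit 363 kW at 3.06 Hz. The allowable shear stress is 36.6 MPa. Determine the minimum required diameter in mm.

138 mm

ω = 2π·3.06 = 19.23 rad/s, so T = P/ω = 363×10³ / 19.23 = 18880 N·m.
For a solid shaft τ_max = 16T/(πd³), so d = (16T/(π τ_allow))^(1/3) = (16·18880/(π·3.66×10^7))^(1/3) = 0.1380 m.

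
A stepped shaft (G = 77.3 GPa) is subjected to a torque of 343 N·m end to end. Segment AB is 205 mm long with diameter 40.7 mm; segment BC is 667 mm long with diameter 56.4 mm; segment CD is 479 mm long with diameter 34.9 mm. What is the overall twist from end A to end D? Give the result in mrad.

20.9 mrad

J_AB = π(0.0407)⁴/32 = 2.69×10^-7 m⁴; J_BC = π(0.0564)⁴/32 = 9.93×10^-7 m⁴; J_CD = π(0.0349)⁴/32 = 1.46×10^-7 m⁴.
θ = (T/G)·Σ L_i/J_i = (343.0/77.3×10⁹)·(0.205/2.69×10^-7 + 0.667/9.93×10^-7 + 0.479/1.46×10^-7) = 0.02095 rad.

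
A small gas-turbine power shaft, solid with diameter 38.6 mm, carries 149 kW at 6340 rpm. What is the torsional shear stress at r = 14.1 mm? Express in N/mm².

14.5 N/mm²

ω = 2π·6340/60 = 663.9 rad/s, so T = P/ω = 149×10³ / 663.9 = 224.4 N·m.
J = πd⁴/32 = π(0.0386)⁴/32 = 2.179×10^-7 m⁴.
Shear stress varies linearly with radius: τ = T·r/J = 224.4 × 0.0141 / 2.179×10^-7 = 1.452×10^7 Pa.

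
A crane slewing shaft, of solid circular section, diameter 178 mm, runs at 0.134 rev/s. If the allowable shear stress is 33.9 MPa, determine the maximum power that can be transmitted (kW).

31.6 kW

J = πd⁴/32 = π(0.178)⁴/32 = 9.856×10^-5 m⁴.
T_max = τ_allow·J/r = 3.39×10^7 × 9.856×10^-5 / 0.0890 = 37540 N·m.
ω = 2π·0.134 = 0.8419 rad/s, so P_max = T_max·ω = 3.161×10^4 W.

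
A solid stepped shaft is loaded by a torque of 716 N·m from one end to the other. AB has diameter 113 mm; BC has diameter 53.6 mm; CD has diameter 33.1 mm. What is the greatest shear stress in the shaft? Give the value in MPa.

Under the same torque, τ_max = 16T/(πd³) is largest where d is smallest — segment CD (d = 33.1 mm).
τ_max = 16·716.0/(π·(0.0331)³) = 1.006×10^8 Pa.

101 MPa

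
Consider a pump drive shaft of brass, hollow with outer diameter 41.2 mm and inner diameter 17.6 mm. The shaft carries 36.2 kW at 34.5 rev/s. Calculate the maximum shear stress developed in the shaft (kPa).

12600 kPa

ω = 2π·34.5 = 216.8 rad/s, so T = P/ω = 36.2×10³ / 216.8 = 167.0 N·m.
J = π(d_o⁴ − d_i⁴)/32 = π(0.0412⁴ − 0.0176⁴)/32 = 2.735×10^-7 m⁴.
τ_max = T·r/J = 167.0 × 0.0206 / 2.735×10^-7 = 1.258×10^7 Pa.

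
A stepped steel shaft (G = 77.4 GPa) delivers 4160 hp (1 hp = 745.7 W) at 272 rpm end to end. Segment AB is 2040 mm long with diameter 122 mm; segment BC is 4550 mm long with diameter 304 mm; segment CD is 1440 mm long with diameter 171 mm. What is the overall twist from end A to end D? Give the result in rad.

0.164 rad

ω = 2π·272/60 = 28.48 rad/s, so T = P/ω = 4160×745.7 / 28.48 = 108900 N·m.
J_AB = π(0.122)⁴/32 = 2.17×10^-5 m⁴; J_BC = π(0.304)⁴/32 = 8.38×10^-4 m⁴; J_CD = π(0.171)⁴/32 = 8.39×10^-5 m⁴.
θ = (T/G)·Σ L_i/J_i = (108900/77.4×10⁹)·(2.04/2.17×10^-5 + 4.55/8.38×10^-4 + 1.44/8.39×10^-5) = 0.1638 rad.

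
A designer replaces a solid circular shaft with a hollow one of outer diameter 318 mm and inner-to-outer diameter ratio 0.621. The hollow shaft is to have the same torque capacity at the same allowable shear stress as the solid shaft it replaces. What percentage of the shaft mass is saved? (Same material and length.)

31.6 %

Equal τ_max and T ⇒ the solid shaft needs d_s³ = d_o³(1−k⁴), so d_s = 318·(1−0.621⁴)^(1/3) = 301.4 mm.
Area ratio A_h/A_s = d_o²(1−k²)/d_s² = (1−k²)/(1−k⁴)^(2/3) = 0.6840.
Mass saving = 1 − 0.6840 = 31.6 %.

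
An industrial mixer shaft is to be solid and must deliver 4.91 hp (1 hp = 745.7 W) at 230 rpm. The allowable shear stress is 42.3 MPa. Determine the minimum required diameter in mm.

ω = 2π·230/60 = 24.09 rad/s, so T = P/ω = 4.91×745.7 / 24.09 = 152.0 N·m.
For a solid shaft τ_max = 16T/(πd³), so d = (16T/(π τ_allow))^(1/3) = (16·152.0/(π·4.23×10^7))^(1/3) = 0.02635 m.

26.4 mm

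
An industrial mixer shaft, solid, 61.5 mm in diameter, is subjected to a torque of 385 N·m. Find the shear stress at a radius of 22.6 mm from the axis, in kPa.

6200 kPa

J = πd⁴/32 = π(0.0615)⁴/32 = 1.404×10^-6 m⁴.
Shear stress varies linearly with radius: τ = T·r/J = 385.0 × 0.0226 / 1.404×10^-6 = 6.195×10^6 Pa.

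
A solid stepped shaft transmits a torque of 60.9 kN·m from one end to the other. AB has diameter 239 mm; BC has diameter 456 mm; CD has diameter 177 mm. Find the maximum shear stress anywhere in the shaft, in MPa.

55.9 MPa

Under the same torque, τ_max = 16T/(πd³) is largest where d is smallest — segment CD (d = 177 mm).
τ_max = 16·60900/(π·(0.177)³) = 5.593×10^7 Pa.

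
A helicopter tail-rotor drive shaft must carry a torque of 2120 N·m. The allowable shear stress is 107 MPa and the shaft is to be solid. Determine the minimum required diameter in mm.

46.6 mm

For a solid shaft τ_max = 16T/(πd³), so d = (16T/(π τ_allow))^(1/3) = (16·2120/(π·1.07×10^8))^(1/3) = 0.04656 m.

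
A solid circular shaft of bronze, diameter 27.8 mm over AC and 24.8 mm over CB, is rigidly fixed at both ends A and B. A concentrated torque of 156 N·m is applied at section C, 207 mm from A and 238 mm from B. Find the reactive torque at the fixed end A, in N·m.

101 N·m

Compatibility: T_A·a/J_AC = T_B·b/J_CB with T_A + T_B = T₀.
J_AC = 5.86×10^-8 m⁴, J_CB = 3.71×10^-8 m⁴, so T_A = T₀·(J_AC/a)/((J_AC/a)+(J_CB/b)) = 100.6 N·m, T_B = 55.41 N·m.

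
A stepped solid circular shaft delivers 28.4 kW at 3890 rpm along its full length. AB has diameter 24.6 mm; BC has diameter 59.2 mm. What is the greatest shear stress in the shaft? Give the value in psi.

3460 psi

ω = 2π·3890/60 = 407.4 rad/s, so T = P/ω = 28.4×10³ / 407.4 = 69.72 N·m.
Under the same torque, τ_max = 16T/(πd³) is largest where d is smallest — segment AB (d = 24.6 mm).
τ_max = 16·69.72/(π·(0.0246)³) = 2.385×10^7 Pa.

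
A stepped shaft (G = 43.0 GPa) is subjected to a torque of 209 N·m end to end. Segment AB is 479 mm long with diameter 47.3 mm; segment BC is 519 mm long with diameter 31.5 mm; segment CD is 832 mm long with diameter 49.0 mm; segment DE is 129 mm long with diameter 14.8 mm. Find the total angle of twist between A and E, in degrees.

9.80°

J_AB = π(0.0473)⁴/32 = 4.91×10^-7 m⁴; J_BC = π(0.0315)⁴/32 = 9.67×10^-8 m⁴; J_CD = π(0.0490)⁴/32 = 5.66×10^-7 m⁴; J_DE = π(0.0148)⁴/32 = 4.71×10^-9 m⁴.
θ = (T/G)·Σ L_i/J_i = (209.0/43.0×10⁹)·(0.479/4.91×10^-7 + 0.519/9.67×10^-8 + 0.832/5.66×10^-7 + 0.129/4.71×10^-9) = 0.1711 rad.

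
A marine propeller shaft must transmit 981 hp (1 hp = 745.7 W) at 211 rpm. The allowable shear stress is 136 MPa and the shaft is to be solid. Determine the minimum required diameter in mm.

107 mm

ω = 2π·211/60 = 22.10 rad/s, so T = P/ω = 981×745.7 / 22.10 = 33110 N·m.
For a solid shaft τ_max = 16T/(πd³), so d = (16T/(π τ_allow))^(1/3) = (16·33110/(π·1.36×10^8))^(1/3) = 0.1074 m.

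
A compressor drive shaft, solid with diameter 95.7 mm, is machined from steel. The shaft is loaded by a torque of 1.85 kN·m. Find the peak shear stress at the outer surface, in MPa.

J = πd⁴/32 = π(0.0957)⁴/32 = 8.235×10^-6 m⁴.
τ_max = T·r/J = 1850 × 0.0479 / 8.235×10^-6 = 1.075×10^7 Pa.

10.7 MPa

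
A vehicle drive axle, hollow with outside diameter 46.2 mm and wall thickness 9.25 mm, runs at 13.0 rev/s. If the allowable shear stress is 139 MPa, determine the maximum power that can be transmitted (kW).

J = π(d_o⁴ − d_i⁴)/32 = π(0.0462⁴ − 0.0277⁴)/32 = 3.895×10^-7 m⁴.
T_max = τ_allow·J/r = 1.39×10^8 × 3.895×10^-7 / 0.0231 = 2344 N·m.
ω = 2π·13.0 = 81.68 rad/s, so P_max = T_max·ω = 1.914×10^5 W.

191 kW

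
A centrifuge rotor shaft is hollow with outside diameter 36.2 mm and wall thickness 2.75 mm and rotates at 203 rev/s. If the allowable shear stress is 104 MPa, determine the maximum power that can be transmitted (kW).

J = π(d_o⁴ − d_i⁴)/32 = π(0.0362⁴ − 0.0307⁴)/32 = 8.138×10^-8 m⁴.
T_max = τ_allow·J/r = 1.04×10^8 × 8.138×10^-8 / 0.0181 = 467.6 N·m.
ω = 2π·203 = 1275 rad/s, so P_max = T_max·ω = 5.964×10^5 W.

596 kW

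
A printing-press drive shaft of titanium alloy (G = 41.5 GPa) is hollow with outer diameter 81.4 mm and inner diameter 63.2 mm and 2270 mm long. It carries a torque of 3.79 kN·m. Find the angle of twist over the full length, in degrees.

J = π(d_o⁴ − d_i⁴)/32 = π(0.0814⁴ − 0.0632⁴)/32 = 2.744×10^-6 m⁴.
θ = T·L/(G·J) = 3790 × 2.27 / (41.5×10⁹ × 2.744×10^-6) = 0.07555 rad.

4.33°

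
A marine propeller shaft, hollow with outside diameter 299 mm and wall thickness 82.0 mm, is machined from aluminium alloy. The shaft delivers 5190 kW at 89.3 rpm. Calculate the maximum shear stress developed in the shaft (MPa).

ω = 2π·89.3/60 = 9.351 rad/s, so T = P/ω = 5190×10³ / 9.351 = 555000 N·m.
J = π(d_o⁴ − d_i⁴)/32 = π(0.299⁴ − 0.135⁴)/32 = 7.521×10^-4 m⁴.
τ_max = T·r/J = 555000 × 0.149 / 7.521×10^-4 = 1.103×10^8 Pa.

110 MPa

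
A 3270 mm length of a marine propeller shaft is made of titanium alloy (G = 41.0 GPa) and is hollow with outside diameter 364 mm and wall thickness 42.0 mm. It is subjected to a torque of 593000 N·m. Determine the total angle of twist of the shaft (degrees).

J = π(d_o⁴ − d_i⁴)/32 = π(0.364⁴ − 0.280⁴)/32 = 1.120×10^-3 m⁴.
θ = T·L/(G·J) = 593000 × 3.27 / (41.0×10⁹ × 1.120×10^-3) = 0.04223 rad.

2.42°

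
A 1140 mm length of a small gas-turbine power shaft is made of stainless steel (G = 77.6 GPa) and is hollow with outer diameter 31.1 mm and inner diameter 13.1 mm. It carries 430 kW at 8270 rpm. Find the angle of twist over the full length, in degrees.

ω = 2π·8270/60 = 866.0 rad/s, so T = P/ω = 430×10³ / 866.0 = 496.5 N·m.
J = π(d_o⁴ − d_i⁴)/32 = π(0.0311⁴ − 0.0131⁴)/32 = 8.895×10^-8 m⁴.
θ = T·L/(G·J) = 496.5 × 1.14 / (77.6×10⁹ × 8.895×10^-8) = 0.08200 rad.

4.70°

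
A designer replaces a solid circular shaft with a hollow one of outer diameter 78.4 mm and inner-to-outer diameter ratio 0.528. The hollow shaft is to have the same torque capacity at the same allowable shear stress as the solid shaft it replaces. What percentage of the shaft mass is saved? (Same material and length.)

23.9 %

Equal τ_max and T ⇒ the solid shaft needs d_s³ = d_o³(1−k⁴), so d_s = 78.4·(1−0.528⁴)^(1/3) = 76.31 mm.
Area ratio A_h/A_s = d_o²(1−k²)/d_s² = (1−k²)/(1−k⁴)^(2/3) = 0.7612.
Mass saving = 1 − 0.7612 = 23.9 %.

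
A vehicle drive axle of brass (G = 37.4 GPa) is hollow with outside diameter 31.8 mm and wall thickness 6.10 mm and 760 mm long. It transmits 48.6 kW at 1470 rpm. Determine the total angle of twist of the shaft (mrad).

ω = 2π·1470/60 = 153.9 rad/s, so T = P/ω = 48.6×10³ / 153.9 = 315.7 N·m.
J = π(d_o⁴ − d_i⁴)/32 = π(0.0318⁴ − 0.0196⁴)/32 = 8.591×10^-8 m⁴.
θ = T·L/(G·J) = 315.7 × 0.760 / (37.4×10⁹ × 8.591×10^-8) = 0.07468 rad.

74.7 mrad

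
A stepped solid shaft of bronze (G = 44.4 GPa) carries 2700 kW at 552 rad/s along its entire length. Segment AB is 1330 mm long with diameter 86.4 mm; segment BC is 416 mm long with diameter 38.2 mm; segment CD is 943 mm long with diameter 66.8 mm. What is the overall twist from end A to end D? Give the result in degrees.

17.1°

ω = 552 rad/s, so T = P/ω = 2700×10³ / 552.0 = 4891 N·m.
J_AB = π(0.0864)⁴/32 = 5.47×10^-6 m⁴; J_BC = π(0.0382)⁴/32 = 2.09×10^-7 m⁴; J_CD = π(0.0668)⁴/32 = 1.95×10^-6 m⁴.
θ = (T/G)·Σ L_i/J_i = (4891/44.4×10⁹)·(1.33/5.47×10^-6 + 0.416/2.09×10^-7 + 0.943/1.95×10^-6) = 0.2991 rad.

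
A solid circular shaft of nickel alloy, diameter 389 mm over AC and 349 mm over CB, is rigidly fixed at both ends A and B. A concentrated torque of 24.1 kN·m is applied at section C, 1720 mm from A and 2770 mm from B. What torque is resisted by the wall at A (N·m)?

17200 N·m

Compatibility: T_A·a/J_AC = T_B·b/J_CB with T_A + T_B = T₀.
J_AC = 2.25×10^-3 m⁴, J_CB = 1.46×10^-3 m⁴, so T_A = T₀·(J_AC/a)/((J_AC/a)+(J_CB/b)) = 17190 N·m, T_B = 6914 N·m.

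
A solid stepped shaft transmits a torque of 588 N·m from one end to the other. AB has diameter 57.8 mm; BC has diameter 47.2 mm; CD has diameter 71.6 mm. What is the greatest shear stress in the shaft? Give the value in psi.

Under the same torque, τ_max = 16T/(πd³) is largest where d is smallest — segment BC (d = 47.2 mm).
τ_max = 16·588.0/(π·(0.0472)³) = 2.848×10^7 Pa.

4130 psi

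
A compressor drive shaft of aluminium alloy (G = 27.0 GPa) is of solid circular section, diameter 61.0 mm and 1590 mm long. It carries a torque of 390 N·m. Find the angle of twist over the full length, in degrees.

0.968°

J = πd⁴/32 = π(0.0610)⁴/32 = 1.359×10^-6 m⁴.
θ = T·L/(G·J) = 390.0 × 1.59 / (27.0×10⁹ × 1.359×10^-6) = 0.01690 rad.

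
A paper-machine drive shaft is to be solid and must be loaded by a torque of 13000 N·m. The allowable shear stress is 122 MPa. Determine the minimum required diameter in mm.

For a solid shaft τ_max = 16T/(πd³), so d = (16T/(π τ_allow))^(1/3) = (16·13000/(π·1.22×10^8))^(1/3) = 0.08157 m.

81.6 mm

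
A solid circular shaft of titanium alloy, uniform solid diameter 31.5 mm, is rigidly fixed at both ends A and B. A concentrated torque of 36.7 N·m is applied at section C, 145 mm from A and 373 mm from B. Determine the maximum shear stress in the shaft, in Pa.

4.31e6 Pa

With uniform GJ and both ends fixed, compatibility θ_AC = θ_CB gives T_A·a = T_B·b, together with T_A + T_B = T₀.
T_A = T₀·b/(a+b) = 36.70·373/518.0 = 26.43 N·m; T_B = 10.27 N·m.
τ in each portion: τ_AC = 4.31×10^6 Pa, τ_CB = 1.67×10^6 Pa; maximum is in AC.
τ_max = T_AC·r/J = 26.43·0.0158/9.67×10^-8 = 4.306×10^6 Pa.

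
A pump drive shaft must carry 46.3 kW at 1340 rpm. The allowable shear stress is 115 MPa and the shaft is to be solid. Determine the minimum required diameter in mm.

24.4 mm

ω = 2π·1340/60 = 140.3 rad/s, so T = P/ω = 46.3×10³ / 140.3 = 329.9 N·m.
For a solid shaft τ_max = 16T/(πd³), so d = (16T/(π τ_allow))^(1/3) = (16·329.9/(π·1.15×10^8))^(1/3) = 0.02445 m.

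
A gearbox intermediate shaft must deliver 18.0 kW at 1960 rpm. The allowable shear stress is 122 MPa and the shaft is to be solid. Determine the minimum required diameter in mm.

ω = 2π·1960/60 = 205.3 rad/s, so T = P/ω = 18.0×10³ / 205.3 = 87.70 N·m.
For a solid shaft τ_max = 16T/(πd³), so d = (16T/(π τ_allow))^(1/3) = (16·87.70/(π·1.22×10^8))^(1/3) = 0.01541 m.

15.4 mm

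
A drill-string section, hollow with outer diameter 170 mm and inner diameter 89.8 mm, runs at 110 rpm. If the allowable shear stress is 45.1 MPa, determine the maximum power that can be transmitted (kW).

J = π(d_o⁴ − d_i⁴)/32 = π(0.170⁴ − 0.0898⁴)/32 = 7.561×10^-5 m⁴.
T_max = τ_allow·J/r = 4.51×10^7 × 7.561×10^-5 / 0.0850 = 40120 N·m.
ω = 2π·110/60 = 11.52 rad/s, so P_max = T_max·ω = 4.621×10^5 W.

462 kW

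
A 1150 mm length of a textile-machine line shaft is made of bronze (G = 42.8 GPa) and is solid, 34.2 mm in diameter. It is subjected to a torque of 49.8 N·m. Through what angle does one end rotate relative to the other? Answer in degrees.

J = πd⁴/32 = π(0.0342)⁴/32 = 1.343×10^-7 m⁴.
θ = T·L/(G·J) = 49.80 × 1.15 / (42.8×10⁹ × 1.343×10^-7) = 9.963×10^-3 rad.

0.571°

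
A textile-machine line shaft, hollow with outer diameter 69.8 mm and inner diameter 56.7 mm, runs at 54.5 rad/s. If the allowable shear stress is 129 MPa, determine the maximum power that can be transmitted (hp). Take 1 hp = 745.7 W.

355 hp

J = π(d_o⁴ − d_i⁴)/32 = π(0.0698⁴ − 0.0567⁴)/32 = 1.316×10^-6 m⁴.
T_max = τ_allow·J/r = 1.29×10^8 × 1.316×10^-6 / 0.0349 = 4863 N·m.
ω = 54.5 rad/s, so P_max = T_max·ω = 2.650×10^5 W.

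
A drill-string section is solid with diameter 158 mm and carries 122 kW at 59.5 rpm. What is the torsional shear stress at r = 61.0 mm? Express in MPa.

ω = 2π·59.5/60 = 6.231 rad/s, so T = P/ω = 122×10³ / 6.231 = 19580 N·m.
J = πd⁴/32 = π(0.158)⁴/32 = 6.118×10^-5 m⁴.
Shear stress varies linearly with radius: τ = T·r/J = 19580 × 0.0610 / 6.118×10^-5 = 1.952×10^7 Pa.

19.5 MPa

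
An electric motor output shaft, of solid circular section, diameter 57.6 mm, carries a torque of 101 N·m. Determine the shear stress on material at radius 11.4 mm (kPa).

1070 kPa

J = πd⁴/32 = π(0.0576)⁴/32 = 1.081×10^-6 m⁴.
Shear stress varies linearly with radius: τ = T·r/J = 101.0 × 0.0114 / 1.081×10^-6 = 1.065×10^6 Pa.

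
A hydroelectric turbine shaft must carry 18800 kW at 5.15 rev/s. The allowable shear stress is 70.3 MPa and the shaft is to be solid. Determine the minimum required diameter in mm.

348 mm

ω = 2π·5.15 = 32.36 rad/s, so T = P/ω = 18800×10³ / 32.36 = 581000 N·m.
For a solid shaft τ_max = 16T/(πd³), so d = (16T/(π τ_allow))^(1/3) = (16·581000/(π·7.03×10^7))^(1/3) = 0.3479 m.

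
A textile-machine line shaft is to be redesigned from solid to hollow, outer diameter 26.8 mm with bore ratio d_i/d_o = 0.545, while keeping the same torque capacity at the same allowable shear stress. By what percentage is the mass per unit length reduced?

25.2 %

Equal τ_max and T ⇒ the solid shaft needs d_s³ = d_o³(1−k⁴), so d_s = 26.8·(1−0.545⁴)^(1/3) = 25.99 mm.
Area ratio A_h/A_s = d_o²(1−k²)/d_s² = (1−k²)/(1−k⁴)^(2/3) = 0.7476.
Mass saving = 1 − 0.7476 = 25.2 %.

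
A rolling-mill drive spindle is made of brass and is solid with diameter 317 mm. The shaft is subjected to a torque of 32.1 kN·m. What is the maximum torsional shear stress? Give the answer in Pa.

5.13e6 Pa

J = πd⁴/32 = π(0.317)⁴/32 = 9.914×10^-4 m⁴.
τ_max = T·r/J = 32100 × 0.159 / 9.914×10^-4 = 5.132×10^6 Pa.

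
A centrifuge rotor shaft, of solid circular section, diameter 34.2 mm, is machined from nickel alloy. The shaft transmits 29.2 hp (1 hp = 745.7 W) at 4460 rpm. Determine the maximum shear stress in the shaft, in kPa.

5940 kPa

ω = 2π·4460/60 = 467.1 rad/s, so T = P/ω = 29.2×745.7 / 467.1 = 46.62 N·m.
J = πd⁴/32 = π(0.0342)⁴/32 = 1.343×10^-7 m⁴.
τ_max = T·r/J = 46.62 × 0.0171 / 1.343×10^-7 = 5.936×10^6 Pa.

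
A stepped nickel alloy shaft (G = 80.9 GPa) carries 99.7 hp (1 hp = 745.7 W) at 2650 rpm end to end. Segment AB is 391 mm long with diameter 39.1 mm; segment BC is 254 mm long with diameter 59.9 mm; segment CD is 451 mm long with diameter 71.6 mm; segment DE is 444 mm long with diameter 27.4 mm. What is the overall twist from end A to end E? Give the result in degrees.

1.92°

ω = 2π·2650/60 = 277.5 rad/s, so T = P/ω = 99.7×745.7 / 277.5 = 267.9 N·m.
J_AB = π(0.0391)⁴/32 = 2.29×10^-7 m⁴; J_BC = π(0.0599)⁴/32 = 1.26×10^-6 m⁴; J_CD = π(0.0716)⁴/32 = 2.58×10^-6 m⁴; J_DE = π(0.0274)⁴/32 = 5.53×10^-8 m⁴.
θ = (T/G)·Σ L_i/J_i = (267.9/80.9×10⁹)·(0.391/2.29×10^-7 + 0.254/1.26×10^-6 + 0.451/2.58×10^-6 + 0.444/5.53×10^-8) = 0.03346 rad.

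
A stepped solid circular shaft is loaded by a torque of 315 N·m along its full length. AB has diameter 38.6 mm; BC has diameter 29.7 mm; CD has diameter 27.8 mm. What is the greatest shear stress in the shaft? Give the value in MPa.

Under the same torque, τ_max = 16T/(πd³) is largest where d is smallest — segment CD (d = 27.8 mm).
τ_max = 16·315.0/(π·(0.0278)³) = 7.467×10^7 Pa.

74.7 MPa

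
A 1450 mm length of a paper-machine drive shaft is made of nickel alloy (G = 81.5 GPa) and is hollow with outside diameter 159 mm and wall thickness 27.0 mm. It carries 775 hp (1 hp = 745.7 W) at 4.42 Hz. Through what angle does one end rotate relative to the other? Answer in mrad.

ω = 2π·4.42 = 27.77 rad/s, so T = P/ω = 775×745.7 / 27.77 = 20810 N·m.
J = π(d_o⁴ − d_i⁴)/32 = π(0.159⁴ − 0.105⁴)/32 = 5.081×10^-5 m⁴.
θ = T·L/(G·J) = 20810 × 1.45 / (81.5×10⁹ × 5.081×10^-5) = 7.286×10^-3 rad.

7.29 mrad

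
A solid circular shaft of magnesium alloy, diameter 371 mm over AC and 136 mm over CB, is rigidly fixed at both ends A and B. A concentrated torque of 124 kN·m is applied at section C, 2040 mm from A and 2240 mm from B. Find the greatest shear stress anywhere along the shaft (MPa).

Compatibility: T_A·a/J_AC = T_B·b/J_CB with T_A + T_B = T₀.
J_AC = 1.86×10^-3 m⁴, J_CB = 3.36×10^-5 m⁴, so T_A = T₀·(J_AC/a)/((J_AC/a)+(J_CB/b)) = 122000 N·m, T_B = 2006 N·m.
τ in each portion: τ_AC = 1.22×10^7 Pa, τ_CB = 4.06×10^6 Pa; maximum is in AC.
τ_max = T_AC·r/J = 122000·0.185/1.86×10^-3 = 1.217×10^7 Pa.

12.2 MPa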